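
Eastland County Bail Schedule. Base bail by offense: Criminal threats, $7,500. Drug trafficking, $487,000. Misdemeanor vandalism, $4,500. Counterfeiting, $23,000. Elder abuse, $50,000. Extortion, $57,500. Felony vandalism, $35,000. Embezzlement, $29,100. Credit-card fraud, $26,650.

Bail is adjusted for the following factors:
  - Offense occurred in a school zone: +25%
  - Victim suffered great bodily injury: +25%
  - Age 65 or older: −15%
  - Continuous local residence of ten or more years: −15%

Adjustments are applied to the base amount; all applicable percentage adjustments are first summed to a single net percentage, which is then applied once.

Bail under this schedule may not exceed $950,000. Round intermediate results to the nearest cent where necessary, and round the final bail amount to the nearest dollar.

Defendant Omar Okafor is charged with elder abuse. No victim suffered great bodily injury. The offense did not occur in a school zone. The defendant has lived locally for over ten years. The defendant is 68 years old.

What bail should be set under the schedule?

$35,000

Base amounts from the schedule: elder abuse $50,000.
Single charge. Combined base = $50,000.
Net percentage adjustment: −15% −15% = −30%. $50,000 × 0.7 = $35,000.
$35,000 is within the $950,000 maximum.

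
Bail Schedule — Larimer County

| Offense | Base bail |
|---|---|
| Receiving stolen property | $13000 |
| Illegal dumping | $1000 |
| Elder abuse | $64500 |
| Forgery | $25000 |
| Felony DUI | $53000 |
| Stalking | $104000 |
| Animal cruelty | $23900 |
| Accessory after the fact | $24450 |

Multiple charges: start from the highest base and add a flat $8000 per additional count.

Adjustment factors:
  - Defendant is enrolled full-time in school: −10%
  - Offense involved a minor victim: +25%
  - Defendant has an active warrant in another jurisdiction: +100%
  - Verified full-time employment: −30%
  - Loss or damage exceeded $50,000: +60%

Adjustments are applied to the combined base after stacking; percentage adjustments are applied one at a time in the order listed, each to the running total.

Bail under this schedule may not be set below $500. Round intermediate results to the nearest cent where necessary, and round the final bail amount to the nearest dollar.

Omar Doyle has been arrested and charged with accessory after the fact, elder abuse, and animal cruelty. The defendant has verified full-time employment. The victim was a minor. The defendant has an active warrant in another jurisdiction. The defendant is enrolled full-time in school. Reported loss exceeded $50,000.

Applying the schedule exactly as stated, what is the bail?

$202860

Base amounts from the schedule: accessory after the fact $24450; elder abuse $64500; animal cruelty $23900.
Stacking rule: highest base plus $8000 per additional charge. Highest is elder abuse at $64500; 2 additional charges → +$16000. Combined base = $80500.
Defendant is enrolled full-time in school (−10%): $80500 × 0.9 = $72450.
Offense involved a minor victim (+25%): $72450 × 1.25 = $90562.50.
Defendant has an active warrant in another jurisdiction (+100%): $90562.50 × 2 = $181125.
Verified full-time employment (−30%): $181125 × 0.7 = $126787.50.
Loss or damage exceeded $50,000 (+60%): $126787.50 × 1.6 = $202860.
$202860 is at or above the $500 minimum.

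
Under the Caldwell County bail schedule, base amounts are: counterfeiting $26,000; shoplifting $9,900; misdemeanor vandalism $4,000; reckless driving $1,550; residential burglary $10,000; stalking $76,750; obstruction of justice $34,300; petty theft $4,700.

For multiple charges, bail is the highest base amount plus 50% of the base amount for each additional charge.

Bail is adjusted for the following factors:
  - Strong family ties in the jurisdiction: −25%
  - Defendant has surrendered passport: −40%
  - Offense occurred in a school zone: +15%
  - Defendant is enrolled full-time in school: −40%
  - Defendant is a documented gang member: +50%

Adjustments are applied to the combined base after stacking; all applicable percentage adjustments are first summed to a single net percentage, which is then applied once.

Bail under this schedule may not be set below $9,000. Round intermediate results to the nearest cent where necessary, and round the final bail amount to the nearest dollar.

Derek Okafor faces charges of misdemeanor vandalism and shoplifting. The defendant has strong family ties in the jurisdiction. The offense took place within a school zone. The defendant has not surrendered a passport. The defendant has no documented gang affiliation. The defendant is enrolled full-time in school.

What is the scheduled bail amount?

$9,000

Base amounts from the schedule: misdemeanor vandalism $4,000; shoplifting $9,900.
Stacking rule: highest base plus 50% of each additional charge. Highest is shoplifting at $9,900. Additional: $4,000 × 50% = $2,000. Combined base = $9,900 + $2,000 = $11,900.
Net percentage adjustment: −25% +15% −40% = −50%. $11,900 × 0.5 = $5,950.
Result $5,950 is below the minimum of $9,000; bail is set at the minimum $9,000.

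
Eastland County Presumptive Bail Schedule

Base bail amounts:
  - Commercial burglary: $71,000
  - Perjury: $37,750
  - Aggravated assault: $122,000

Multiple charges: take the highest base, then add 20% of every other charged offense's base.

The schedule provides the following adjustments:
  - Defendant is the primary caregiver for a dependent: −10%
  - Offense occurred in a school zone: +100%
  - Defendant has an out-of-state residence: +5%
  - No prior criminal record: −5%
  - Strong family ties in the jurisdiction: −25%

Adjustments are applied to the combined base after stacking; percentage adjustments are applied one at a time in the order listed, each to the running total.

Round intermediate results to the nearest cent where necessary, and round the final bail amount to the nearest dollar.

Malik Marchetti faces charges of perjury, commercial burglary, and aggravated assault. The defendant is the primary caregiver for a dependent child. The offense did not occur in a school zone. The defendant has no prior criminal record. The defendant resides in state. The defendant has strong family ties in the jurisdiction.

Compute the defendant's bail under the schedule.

$92,180

Base amounts from the schedule: perjury $37,750; commercial burglary $71,000; aggravated assault $122,000.
Stacking rule: highest base plus 20% of each additional charge. Highest is aggravated assault at $122,000. Additional: $37,750 × 20% = $7,550; $71,000 × 20% = $14,200. Combined base = $122,000 + $21,750 = $143,750.
Defendant is the primary caregiver for a dependent (−10%): $143,750 × 0.9 = $129,375.
No prior criminal record (−5%): $129,375 × 0.95 = $122,906.25.
Strong family ties in the jurisdiction (−25%): $122,906.25 × 0.75 = $92,179.69.
Rounded to the nearest dollar: $92,180.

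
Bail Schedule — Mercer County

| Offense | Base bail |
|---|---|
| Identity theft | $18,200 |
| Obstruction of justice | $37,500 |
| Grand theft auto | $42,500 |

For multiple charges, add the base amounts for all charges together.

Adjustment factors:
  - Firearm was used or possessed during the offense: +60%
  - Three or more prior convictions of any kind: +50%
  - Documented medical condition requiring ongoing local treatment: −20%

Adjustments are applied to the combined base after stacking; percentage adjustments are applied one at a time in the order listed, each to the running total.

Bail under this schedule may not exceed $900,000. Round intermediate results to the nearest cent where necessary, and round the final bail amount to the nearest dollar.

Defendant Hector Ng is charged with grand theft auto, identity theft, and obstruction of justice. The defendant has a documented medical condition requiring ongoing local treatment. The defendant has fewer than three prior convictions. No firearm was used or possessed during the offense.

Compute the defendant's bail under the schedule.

Base amounts from the schedule: grand theft auto $42,500; identity theft $18,200; obstruction of justice $37,500.
Stacking rule: sum of all bases. $42,500 + $18,200 + $37,500 = $98,200.
Documented medical condition requiring ongoing local treatment (−20%): $98,200 × 0.8 = $78,560.
$78,560 is within the $900,000 maximum.

$78,560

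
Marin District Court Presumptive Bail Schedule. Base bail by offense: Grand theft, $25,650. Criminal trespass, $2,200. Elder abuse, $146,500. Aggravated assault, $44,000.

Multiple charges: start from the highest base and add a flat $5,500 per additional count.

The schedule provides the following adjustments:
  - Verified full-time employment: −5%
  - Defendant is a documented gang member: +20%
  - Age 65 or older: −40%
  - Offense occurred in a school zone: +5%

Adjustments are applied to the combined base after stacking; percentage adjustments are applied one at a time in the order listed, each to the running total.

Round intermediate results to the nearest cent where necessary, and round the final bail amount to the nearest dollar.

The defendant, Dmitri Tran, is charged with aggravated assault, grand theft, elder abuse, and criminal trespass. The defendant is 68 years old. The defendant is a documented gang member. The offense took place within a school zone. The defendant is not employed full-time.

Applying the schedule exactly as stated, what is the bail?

Base amounts from the schedule: aggravated assault $44,000; grand theft $25,650; elder abuse $146,500; criminal trespass $2,200.
Stacking rule: highest base plus $5,500 per additional charge. Highest is elder abuse at $146,500; 3 additional charges → +$16,500. Combined base = $163,000.
Defendant is a documented gang member (+20%): $163,000 × 1.2 = $195,600.
Age 65 or older (−40%): $195,600 × 0.6 = $117,360.
Offense occurred in a school zone (+5%): $117,360 × 1.05 = $123,228.

$123,228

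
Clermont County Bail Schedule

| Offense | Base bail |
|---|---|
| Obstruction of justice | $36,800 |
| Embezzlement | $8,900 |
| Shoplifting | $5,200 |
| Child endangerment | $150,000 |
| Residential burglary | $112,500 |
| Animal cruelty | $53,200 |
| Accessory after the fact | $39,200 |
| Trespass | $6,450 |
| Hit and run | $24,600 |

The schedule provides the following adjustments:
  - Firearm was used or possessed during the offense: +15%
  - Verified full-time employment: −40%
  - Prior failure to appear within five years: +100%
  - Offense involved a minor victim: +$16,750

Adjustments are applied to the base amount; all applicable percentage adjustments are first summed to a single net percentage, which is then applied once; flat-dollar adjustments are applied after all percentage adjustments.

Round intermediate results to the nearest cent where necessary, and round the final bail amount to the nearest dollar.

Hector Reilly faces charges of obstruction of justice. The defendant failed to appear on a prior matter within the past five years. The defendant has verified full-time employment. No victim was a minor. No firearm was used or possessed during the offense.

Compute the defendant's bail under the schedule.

$58,880

Base amounts from the schedule: obstruction of justice $36,800.
Single charge. Combined base = $36,800.
Net percentage adjustment: −40% +100% = +60%. $36,800 × 1.6 = $58,880.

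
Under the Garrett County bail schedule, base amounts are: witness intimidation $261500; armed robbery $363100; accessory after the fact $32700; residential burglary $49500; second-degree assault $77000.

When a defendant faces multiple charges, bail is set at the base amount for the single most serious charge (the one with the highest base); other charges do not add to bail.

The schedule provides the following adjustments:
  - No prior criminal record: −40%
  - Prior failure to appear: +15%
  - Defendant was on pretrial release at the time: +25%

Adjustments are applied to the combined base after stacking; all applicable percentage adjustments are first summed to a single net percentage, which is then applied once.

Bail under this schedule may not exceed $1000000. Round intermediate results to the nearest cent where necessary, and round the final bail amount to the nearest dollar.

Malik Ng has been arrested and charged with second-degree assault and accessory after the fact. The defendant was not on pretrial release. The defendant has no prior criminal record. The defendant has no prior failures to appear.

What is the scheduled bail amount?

Base amounts from the schedule: second-degree assault $77000; accessory after the fact $32700.
Stacking rule: use the highest base only. Highest is second-degree assault at $77000. Combined base = $77000.
No prior criminal record (−40%): $77000 × 0.6 = $46200.
$46200 is within the $1000000 maximum.

$46200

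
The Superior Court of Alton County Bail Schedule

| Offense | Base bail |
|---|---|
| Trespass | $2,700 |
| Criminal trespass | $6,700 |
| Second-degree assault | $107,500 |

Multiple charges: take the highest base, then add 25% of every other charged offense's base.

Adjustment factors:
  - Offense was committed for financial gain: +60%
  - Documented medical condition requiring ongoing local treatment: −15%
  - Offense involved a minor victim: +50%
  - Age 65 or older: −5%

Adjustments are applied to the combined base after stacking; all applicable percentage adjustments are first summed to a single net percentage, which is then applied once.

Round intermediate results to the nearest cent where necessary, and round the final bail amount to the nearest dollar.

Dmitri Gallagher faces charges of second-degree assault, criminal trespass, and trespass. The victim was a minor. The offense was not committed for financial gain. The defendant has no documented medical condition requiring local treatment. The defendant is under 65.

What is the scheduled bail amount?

Base amounts from the schedule: second-degree assault $107,500; criminal trespass $6,700; trespass $2,700.
Stacking rule: highest base plus 25% of each additional charge. Highest is second-degree assault at $107,500. Additional: $6,700 × 25% = $1,675; $2,700 × 25% = $675. Combined base = $107,500 + $2,350 = $109,850.
Offense involved a minor victim (+50%): $109,850 × 1.5 = $164,775.

$164,775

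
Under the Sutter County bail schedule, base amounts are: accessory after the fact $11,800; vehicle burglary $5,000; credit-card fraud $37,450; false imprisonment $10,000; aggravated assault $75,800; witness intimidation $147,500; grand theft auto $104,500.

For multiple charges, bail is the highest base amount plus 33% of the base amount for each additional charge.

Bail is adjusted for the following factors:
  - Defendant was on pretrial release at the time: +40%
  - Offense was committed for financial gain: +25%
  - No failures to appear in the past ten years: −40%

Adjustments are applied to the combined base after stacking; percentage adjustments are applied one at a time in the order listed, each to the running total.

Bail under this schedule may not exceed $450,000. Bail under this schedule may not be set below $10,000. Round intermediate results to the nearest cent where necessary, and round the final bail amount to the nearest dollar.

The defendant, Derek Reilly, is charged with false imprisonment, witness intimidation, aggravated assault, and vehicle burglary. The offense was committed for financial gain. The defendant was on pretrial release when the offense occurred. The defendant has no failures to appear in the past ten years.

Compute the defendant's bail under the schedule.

$186,337

Base amounts from the schedule: false imprisonment $10,000; witness intimidation $147,500; aggravated assault $75,800; vehicle burglary $5,000.
Stacking rule: highest base plus 33% of each additional charge. Highest is witness intimidation at $147,500. Additional: $10,000 × 33% = $3,300; $75,800 × 33% = $25,014; $5,000 × 33% = $1,650. Combined base = $147,500 + $29,964 = $177,464.
Defendant was on pretrial release at the time (+40%): $177,464 × 1.4 = $248,449.60.
Offense was committed for financial gain (+25%): $248,449.60 × 1.25 = $310,562.
No failures to appear in the past ten years (−40%): $310,562 × 0.6 = $186,337.20.
$186,337.20 is within the $450,000 maximum.
$186,337.20 is at or above the $10,000 minimum.
Rounded to the nearest dollar: $186,337.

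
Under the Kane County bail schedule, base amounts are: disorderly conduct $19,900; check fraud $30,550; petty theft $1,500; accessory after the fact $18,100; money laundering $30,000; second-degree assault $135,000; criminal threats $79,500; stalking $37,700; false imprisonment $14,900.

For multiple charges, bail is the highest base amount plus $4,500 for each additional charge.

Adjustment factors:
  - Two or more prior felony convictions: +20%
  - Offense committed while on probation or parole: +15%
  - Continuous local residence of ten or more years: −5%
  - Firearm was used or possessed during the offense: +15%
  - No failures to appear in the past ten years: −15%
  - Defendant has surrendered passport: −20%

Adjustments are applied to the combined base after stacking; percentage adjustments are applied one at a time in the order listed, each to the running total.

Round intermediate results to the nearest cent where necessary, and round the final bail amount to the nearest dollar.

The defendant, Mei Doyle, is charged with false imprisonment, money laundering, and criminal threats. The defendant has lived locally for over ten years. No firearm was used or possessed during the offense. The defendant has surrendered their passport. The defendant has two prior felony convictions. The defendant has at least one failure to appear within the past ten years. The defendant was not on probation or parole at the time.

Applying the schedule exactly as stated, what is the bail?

$80,712

Base amounts from the schedule: false imprisonment $14,900; money laundering $30,000; criminal threats $79,500.
Stacking rule: highest base plus $4,500 per additional charge. Highest is criminal threats at $79,500; 2 additional charges → +$9,000. Combined base = $88,500.
Two or more prior felony convictions (+20%): $88,500 × 1.2 = $106,200.
Continuous local residence of ten or more years (−5%): $106,200 × 0.95 = $100,890.
Defendant has surrendered passport (−20%): $100,890 × 0.8 = $80,712.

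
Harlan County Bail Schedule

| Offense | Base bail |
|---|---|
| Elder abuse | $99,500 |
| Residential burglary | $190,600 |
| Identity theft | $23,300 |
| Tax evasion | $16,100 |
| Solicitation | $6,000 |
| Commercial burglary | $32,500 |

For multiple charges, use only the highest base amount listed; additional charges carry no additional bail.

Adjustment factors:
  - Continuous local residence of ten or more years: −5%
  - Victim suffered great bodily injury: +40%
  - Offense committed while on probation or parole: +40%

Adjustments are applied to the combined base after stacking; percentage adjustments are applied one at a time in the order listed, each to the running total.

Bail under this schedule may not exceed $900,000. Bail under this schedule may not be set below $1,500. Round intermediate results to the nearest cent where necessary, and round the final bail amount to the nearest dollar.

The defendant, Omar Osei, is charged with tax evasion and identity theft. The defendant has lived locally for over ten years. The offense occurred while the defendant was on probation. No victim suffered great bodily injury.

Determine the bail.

Base amounts from the schedule: tax evasion $16,100; identity theft $23,300.
Stacking rule: use the highest base only. Highest is identity theft at $23,300. Combined base = $23,300.
Continuous local residence of ten or more years (−5%): $23,300 × 0.95 = $22,135.
Offense committed while on probation or parole (+40%): $22,135 × 1.4 = $30,989.
$30,989 is within the $900,000 maximum.
$30,989 is at or above the $1,500 minimum.

$30,989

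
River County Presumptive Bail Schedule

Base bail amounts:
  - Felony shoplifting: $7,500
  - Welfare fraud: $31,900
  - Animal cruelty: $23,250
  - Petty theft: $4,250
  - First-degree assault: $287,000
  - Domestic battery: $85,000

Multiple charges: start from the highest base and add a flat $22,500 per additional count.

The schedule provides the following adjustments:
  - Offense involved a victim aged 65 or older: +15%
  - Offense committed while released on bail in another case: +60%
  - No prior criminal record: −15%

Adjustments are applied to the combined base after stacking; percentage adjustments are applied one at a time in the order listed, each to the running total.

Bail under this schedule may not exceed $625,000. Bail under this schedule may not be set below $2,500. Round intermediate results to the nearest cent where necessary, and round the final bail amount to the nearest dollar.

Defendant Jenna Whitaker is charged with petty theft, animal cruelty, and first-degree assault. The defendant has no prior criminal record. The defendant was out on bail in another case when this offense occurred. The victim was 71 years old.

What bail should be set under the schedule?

Base amounts from the schedule: petty theft $4,250; animal cruelty $23,250; first-degree assault $287,000.
Stacking rule: highest base plus $22,500 per additional charge. Highest is first-degree assault at $287,000; 2 additional charges → +$45,000. Combined base = $332,000.
Offense involved a victim aged 65 or older (+15%): $332,000 × 1.15 = $381,800.
Offense committed while released on bail in another case (+60%): $381,800 × 1.6 = $610,880.
No prior criminal record (−15%): $610,880 × 0.85 = $519,248.
$519,248 is within the $625,000 maximum.
$519,248 is at or above the $2,500 minimum.

$519,248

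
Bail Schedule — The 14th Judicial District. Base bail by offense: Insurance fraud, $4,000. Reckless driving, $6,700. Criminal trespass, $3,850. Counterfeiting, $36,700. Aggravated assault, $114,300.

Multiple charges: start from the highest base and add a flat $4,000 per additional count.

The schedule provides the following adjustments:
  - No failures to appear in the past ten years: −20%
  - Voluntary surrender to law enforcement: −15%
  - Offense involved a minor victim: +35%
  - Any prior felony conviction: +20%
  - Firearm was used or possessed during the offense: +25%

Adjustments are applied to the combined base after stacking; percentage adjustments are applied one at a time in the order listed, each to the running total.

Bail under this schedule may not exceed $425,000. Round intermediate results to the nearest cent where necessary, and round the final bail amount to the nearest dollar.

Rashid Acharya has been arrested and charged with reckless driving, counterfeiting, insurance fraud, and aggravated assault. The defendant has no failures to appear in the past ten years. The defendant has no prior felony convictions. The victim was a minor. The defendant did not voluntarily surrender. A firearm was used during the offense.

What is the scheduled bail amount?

Base amounts from the schedule: reckless driving $6,700; counterfeiting $36,700; insurance fraud $4,000; aggravated assault $114,300.
Stacking rule: highest base plus $4,000 per additional charge. Highest is aggravated assault at $114,300; 3 additional charges → +$12,000. Combined base = $126,300.
No failures to appear in the past ten years (−20%): $126,300 × 0.8 = $101,040.
Offense involved a minor victim (+35%): $101,040 × 1.35 = $136,404.
Firearm was used or possessed during the offense (+25%): $136,404 × 1.25 = $170,505.
$170,505 is within the $425,000 maximum.

$170,505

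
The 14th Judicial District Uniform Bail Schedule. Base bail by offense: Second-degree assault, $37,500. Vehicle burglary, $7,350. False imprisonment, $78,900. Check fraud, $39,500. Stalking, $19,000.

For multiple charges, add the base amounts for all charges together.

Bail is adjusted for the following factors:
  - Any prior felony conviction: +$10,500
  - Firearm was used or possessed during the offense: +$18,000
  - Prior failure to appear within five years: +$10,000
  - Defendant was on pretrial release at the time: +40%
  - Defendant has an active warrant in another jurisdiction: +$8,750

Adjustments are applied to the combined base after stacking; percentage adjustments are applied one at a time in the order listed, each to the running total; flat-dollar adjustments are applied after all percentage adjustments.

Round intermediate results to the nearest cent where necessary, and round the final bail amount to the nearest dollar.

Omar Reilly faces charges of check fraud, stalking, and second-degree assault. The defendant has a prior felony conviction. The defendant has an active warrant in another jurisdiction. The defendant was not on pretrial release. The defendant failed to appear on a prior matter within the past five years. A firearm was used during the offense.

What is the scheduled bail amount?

Base amounts from the schedule: check fraud $39,500; stalking $19,000; second-degree assault $37,500.
Stacking rule: sum of all bases. $39,500 + $19,000 + $37,500 = $96,000.
Any prior felony conviction (+$10,500 flat): $96,000 + $10,500 = $106,500.
Firearm was used or possessed during the offense (+$18,000 flat): $106,500 + $18,000 = $124,500.
Prior failure to appear within five years (+$10,000 flat): $124,500 + $10,000 = $134,500.
Defendant has an active warrant in another jurisdiction (+$8,750 flat): $134,500 + $8,750 = $143,250.

$143,250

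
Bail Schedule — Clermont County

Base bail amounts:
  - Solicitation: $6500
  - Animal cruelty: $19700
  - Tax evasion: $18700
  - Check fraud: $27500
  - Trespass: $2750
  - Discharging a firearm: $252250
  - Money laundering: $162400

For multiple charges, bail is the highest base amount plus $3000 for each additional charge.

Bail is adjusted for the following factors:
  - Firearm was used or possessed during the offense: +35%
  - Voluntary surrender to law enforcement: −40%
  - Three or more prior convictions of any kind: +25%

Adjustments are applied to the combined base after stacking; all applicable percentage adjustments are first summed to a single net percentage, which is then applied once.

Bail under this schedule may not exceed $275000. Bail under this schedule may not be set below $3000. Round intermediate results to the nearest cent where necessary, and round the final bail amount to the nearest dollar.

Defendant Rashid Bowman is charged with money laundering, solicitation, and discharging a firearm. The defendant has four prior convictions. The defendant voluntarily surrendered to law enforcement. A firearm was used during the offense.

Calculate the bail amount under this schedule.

$275000

Base amounts from the schedule: money laundering $162400; solicitation $6500; discharging a firearm $252250.
Stacking rule: highest base plus $3000 per additional charge. Highest is discharging a firearm at $252250; 2 additional charges → +$6000. Combined base = $258250.
Net percentage adjustment: +35% −40% +25% = +20%. $258250 × 1.2 = $309900.
Result $309900 exceeds the maximum of $275000; bail is capped at $275000.
$275000 is at or above the $3000 minimum.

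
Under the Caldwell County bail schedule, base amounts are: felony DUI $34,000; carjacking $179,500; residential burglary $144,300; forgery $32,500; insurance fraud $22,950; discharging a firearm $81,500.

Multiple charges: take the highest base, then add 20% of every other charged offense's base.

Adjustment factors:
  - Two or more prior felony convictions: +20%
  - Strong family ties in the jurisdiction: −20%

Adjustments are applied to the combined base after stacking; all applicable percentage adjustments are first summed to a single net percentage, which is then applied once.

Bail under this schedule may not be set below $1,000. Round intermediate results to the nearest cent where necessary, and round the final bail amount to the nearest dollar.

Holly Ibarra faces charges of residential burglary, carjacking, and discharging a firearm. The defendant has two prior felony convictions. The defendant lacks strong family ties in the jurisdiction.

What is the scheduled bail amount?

Base amounts from the schedule: residential burglary $144,300; carjacking $179,500; discharging a firearm $81,500.
Stacking rule: highest base plus 20% of each additional charge. Highest is carjacking at $179,500. Additional: $144,300 × 20% = $28,860; $81,500 × 20% = $16,300. Combined base = $179,500 + $45,160 = $224,660.
Two or more prior felony convictions (+20%): $224,660 × 1.2 = $269,592.
$269,592 is at or above the $1,000 minimum.

$269,592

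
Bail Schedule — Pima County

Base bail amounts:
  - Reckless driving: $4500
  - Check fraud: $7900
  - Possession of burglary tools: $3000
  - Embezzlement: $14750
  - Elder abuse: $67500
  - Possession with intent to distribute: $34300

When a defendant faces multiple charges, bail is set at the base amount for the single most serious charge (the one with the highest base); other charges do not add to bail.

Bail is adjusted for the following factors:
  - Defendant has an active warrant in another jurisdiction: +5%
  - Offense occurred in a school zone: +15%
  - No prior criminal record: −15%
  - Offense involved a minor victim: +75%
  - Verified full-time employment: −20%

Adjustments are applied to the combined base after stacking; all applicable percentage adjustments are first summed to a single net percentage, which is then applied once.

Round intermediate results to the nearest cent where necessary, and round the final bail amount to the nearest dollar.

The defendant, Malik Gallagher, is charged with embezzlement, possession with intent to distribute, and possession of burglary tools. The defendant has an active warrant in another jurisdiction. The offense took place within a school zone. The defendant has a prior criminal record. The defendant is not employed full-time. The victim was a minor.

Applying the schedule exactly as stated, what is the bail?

Base amounts from the schedule: embezzlement $14750; possession with intent to distribute $34300; possession of burglary tools $3000.
Stacking rule: use the highest base only. Highest is possession with intent to distribute at $34300. Combined base = $34300.
Net percentage adjustment: +5% +15% +75% = +95%. $34300 × 1.95 = $66885.

$66885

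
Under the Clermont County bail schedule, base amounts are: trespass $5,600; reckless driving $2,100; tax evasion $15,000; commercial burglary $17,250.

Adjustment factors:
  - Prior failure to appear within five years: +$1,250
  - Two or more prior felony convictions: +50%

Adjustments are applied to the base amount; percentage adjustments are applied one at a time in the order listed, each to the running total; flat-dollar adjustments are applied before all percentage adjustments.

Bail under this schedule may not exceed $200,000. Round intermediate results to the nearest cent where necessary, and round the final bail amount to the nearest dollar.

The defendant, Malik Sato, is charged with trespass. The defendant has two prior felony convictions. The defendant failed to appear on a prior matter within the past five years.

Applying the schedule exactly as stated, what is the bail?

Base amounts from the schedule: trespass $5,600.
Single charge. Combined base = $5,600.
Prior failure to appear within five years (+$1,250 flat): $5,600 + $1,250 = $6,850.
Two or more prior felony convictions (+50%): $6,850 × 1.5 = $10,275.
$10,275 is within the $200,000 maximum.

$10,275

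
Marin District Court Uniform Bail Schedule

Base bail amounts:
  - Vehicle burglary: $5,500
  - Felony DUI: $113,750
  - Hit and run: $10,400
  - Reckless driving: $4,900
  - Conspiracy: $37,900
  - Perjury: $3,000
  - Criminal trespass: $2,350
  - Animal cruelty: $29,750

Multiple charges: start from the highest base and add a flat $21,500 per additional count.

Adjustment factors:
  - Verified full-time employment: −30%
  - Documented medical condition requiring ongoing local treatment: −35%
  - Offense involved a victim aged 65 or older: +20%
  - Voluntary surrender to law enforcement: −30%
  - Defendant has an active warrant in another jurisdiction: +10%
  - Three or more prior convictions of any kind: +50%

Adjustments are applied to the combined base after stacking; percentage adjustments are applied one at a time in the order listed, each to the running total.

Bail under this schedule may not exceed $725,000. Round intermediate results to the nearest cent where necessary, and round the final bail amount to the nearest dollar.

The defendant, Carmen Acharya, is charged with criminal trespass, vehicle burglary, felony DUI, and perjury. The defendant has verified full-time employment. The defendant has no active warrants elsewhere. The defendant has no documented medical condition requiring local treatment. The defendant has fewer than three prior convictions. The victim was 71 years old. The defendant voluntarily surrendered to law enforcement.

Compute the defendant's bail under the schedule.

$104,811

Base amounts from the schedule: criminal trespass $2,350; vehicle burglary $5,500; felony DUI $113,750; perjury $3,000.
Stacking rule: highest base plus $21,500 per additional charge. Highest is felony DUI at $113,750; 3 additional charges → +$64,500. Combined base = $178,250.
Verified full-time employment (−30%): $178,250 × 0.7 = $124,775.
Offense involved a victim aged 65 or older (+20%): $124,775 × 1.2 = $149,730.
Voluntary surrender to law enforcement (−30%): $149,730 × 0.7 = $104,811.
$104,811 is within the $725,000 maximum.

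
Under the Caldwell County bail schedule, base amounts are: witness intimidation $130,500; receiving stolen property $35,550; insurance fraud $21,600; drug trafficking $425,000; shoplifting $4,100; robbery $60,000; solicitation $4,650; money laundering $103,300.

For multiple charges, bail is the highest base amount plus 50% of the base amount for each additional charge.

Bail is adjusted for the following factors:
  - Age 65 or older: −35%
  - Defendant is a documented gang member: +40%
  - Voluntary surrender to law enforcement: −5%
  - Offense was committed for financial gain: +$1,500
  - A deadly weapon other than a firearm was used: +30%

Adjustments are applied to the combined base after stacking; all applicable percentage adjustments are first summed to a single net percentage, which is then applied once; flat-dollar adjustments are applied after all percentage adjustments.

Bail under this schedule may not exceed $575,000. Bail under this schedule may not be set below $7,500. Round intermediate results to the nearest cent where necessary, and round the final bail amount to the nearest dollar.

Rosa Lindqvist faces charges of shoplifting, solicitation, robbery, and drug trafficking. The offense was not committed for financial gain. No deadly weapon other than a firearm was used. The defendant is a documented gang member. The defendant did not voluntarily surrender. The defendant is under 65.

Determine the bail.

$575,000

Base amounts from the schedule: shoplifting $4,100; solicitation $4,650; robbery $60,000; drug trafficking $425,000.
Stacking rule: highest base plus 50% of each additional charge. Highest is drug trafficking at $425,000. Additional: $4,100 × 50% = $2,050; $4,650 × 50% = $2,325; $60,000 × 50% = $30,000. Combined base = $425,000 + $34,375 = $459,375.
Defendant is a documented gang member (+40%): $459,375 × 1.4 = $643,125.
Result $643,125 exceeds the maximum of $575,000; bail is capped at $575,000.
$575,000 is at or above the $7,500 minimum.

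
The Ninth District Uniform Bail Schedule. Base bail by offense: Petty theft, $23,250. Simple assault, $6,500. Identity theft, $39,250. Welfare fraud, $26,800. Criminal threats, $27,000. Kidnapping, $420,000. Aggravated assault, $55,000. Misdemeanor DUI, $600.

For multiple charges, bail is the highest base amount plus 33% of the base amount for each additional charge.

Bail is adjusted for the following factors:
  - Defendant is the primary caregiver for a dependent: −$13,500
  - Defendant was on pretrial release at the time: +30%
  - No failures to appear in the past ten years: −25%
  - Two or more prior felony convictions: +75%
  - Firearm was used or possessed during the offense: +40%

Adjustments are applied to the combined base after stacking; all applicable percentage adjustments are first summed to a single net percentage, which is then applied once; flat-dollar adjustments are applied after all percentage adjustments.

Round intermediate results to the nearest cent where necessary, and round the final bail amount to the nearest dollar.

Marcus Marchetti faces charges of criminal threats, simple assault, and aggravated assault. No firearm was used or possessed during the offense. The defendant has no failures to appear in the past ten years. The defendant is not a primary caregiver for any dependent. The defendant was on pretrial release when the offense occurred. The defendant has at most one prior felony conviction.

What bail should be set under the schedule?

$69,358

Base amounts from the schedule: criminal threats $27,000; simple assault $6,500; aggravated assault $55,000.
Stacking rule: highest base plus 33% of each additional charge. Highest is aggravated assault at $55,000. Additional: $27,000 × 33% = $8,910; $6,500 × 33% = $2,145. Combined base = $55,000 + $11,055 = $66,055.
Net percentage adjustment: +30% −25% = +5%. $66,055 × 1.05 = $69,357.75.
Rounded to the nearest dollar: $69,358.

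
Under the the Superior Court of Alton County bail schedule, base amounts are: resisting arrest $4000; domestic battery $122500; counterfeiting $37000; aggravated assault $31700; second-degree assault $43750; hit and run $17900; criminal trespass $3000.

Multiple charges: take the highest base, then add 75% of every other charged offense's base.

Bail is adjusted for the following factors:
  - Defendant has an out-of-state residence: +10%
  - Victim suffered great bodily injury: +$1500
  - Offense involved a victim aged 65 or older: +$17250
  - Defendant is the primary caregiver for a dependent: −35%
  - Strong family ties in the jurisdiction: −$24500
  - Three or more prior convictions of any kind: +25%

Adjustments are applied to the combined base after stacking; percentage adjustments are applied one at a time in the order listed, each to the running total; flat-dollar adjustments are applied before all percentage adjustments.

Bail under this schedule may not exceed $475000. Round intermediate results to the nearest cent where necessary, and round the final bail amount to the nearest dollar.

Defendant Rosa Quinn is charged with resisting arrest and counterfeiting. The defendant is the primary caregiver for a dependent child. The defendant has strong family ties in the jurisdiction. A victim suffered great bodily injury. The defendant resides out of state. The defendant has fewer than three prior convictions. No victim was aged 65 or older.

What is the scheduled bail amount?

Base amounts from the schedule: resisting arrest $4000; counterfeiting $37000.
Stacking rule: highest base plus 75% of each additional charge. Highest is counterfeiting at $37000. Additional: $4000 × 75% = $3000. Combined base = $37000 + $3000 = $40000.
Victim suffered great bodily injury (+$1500 flat): $40000 + $1500 = $41500.
Strong family ties in the jurisdiction (−$24500 flat): $41500 − $24500 = $17000.
Defendant has an out-of-state residence (+10%): $17000 × 1.1 = $18700.
Defendant is the primary caregiver for a dependent (−35%): $18700 × 0.65 = $12155.
$12155 is within the $475000 maximum.

$12155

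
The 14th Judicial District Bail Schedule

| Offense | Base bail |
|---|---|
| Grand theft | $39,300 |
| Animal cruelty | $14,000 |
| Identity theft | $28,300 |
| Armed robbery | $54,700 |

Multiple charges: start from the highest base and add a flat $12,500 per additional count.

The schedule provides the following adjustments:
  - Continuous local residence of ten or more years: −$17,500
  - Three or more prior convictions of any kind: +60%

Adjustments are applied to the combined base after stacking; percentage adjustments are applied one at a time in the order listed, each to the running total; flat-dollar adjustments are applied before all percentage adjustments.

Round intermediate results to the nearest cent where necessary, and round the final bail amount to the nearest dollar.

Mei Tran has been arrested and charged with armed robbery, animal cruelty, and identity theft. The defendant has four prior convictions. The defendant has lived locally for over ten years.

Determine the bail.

Base amounts from the schedule: armed robbery $54,700; animal cruelty $14,000; identity theft $28,300.
Stacking rule: highest base plus $12,500 per additional charge. Highest is armed robbery at $54,700; 2 additional charges → +$25,000. Combined base = $79,700.
Continuous local residence of ten or more years (−$17,500 flat): $79,700 − $17,500 = $62,200.
Three or more prior convictions of any kind (+60%): $62,200 × 1.6 = $99,520.

$99,520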